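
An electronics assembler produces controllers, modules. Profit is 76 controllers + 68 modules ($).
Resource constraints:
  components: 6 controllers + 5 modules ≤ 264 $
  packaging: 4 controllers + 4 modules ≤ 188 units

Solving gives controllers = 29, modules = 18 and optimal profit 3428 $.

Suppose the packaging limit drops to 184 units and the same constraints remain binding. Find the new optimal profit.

3400

Check each constraint at x*: components 264/264 (tight); packaging 188/188 (tight).
The binding rows give the dual system: 6·y_components + 4·y_packaging = 76 and 5·y_components + 4·y_packaging = 68.
→ y_components = 8 and y_packaging = 7.
Δz = y_packaging·Δb = 7 × (-4) = -28, so new z* = 3428 − 28 = 3400.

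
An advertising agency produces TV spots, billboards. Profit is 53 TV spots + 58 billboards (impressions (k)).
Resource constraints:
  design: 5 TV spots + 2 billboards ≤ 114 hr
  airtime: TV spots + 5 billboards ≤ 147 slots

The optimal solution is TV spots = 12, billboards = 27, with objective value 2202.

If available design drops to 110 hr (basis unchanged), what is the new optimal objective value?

At the optimum: design uses 114 of 114 (binding); airtime uses 147 of 147 (binding).
The binding rows give the dual system: 5·y_design + 1·y_airtime = 53 and 2·y_design + 5·y_airtime = 58.
This yields shadow prices y_design = 9, y_airtime = 8.
Δz = y_design·Δb = 9 × (-4) = -36, so new z* = 2202 − 36 = 2166.

2166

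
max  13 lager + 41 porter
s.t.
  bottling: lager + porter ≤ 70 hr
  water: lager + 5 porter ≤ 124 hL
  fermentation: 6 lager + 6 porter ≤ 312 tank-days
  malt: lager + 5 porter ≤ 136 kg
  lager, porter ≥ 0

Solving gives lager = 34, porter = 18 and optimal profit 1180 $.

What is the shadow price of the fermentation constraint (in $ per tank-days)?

At the optimum: bottling uses 52 of 70 (slack = 18); water uses 124 of 124 (binding); fermentation uses 312 of 312 (binding); malt uses 124 of 136 (slack = 12).
By complementary slackness, y = 0 for the non-binding constraints.
From A_Bᵀ y = c: 1·y_water + 6·y_fermentation = 13; 5·y_water + 6·y_fermentation = 41.
→ y_water = 7 and y_fermentation = 1.
Shadow price of fermentation = 1.

1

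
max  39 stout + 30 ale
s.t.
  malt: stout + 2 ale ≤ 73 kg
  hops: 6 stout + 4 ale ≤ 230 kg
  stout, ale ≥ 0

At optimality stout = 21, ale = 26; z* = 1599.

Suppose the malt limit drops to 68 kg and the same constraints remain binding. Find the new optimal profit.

1584

Both malt and hops are binding at x*.
From A_Bᵀ y = c: 1·y_malt + 6·y_hops = 39; 2·y_malt + 4·y_hops = 30.
→ y_malt = 3 and y_hops = 6.
Δz = y_malt·Δb = 3 × (-5) = -15, so new z* = 1599 − 15 = 1584.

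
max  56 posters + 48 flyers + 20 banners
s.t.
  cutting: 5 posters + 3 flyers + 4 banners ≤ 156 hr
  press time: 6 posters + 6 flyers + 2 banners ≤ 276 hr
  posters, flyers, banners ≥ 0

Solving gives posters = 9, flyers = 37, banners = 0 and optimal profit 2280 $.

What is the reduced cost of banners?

At the optimum: cutting uses 156 of 156 (binding); press time uses 276 of 276 (binding).
Dual feasibility on the basic columns requires 5·y_cutting + 6·y_press time = 56, 3·y_cutting + 6·y_press time = 48.
This yields shadow prices y_cutting = 4, y_press time = 6.
Reduced cost of banners: c₃ − yᵀa₃ = 20 − (4·4 + 6·2) = 20 − 28 = -8.

-8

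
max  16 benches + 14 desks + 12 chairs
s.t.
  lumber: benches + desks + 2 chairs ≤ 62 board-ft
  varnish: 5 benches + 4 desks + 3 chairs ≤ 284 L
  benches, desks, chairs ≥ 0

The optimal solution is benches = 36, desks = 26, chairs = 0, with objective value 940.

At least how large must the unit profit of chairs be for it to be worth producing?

18

Both lumber and varnish are binding at x*.
From A_Bᵀ y = c: 1·y_lumber + 5·y_varnish = 16; 1·y_lumber + 4·y_varnish = 14.
→ y_lumber = 6 and y_varnish = 2.
chairs enters the basis when its profit ≥ yᵀa₃ = 6·2 + 2·3 = 18.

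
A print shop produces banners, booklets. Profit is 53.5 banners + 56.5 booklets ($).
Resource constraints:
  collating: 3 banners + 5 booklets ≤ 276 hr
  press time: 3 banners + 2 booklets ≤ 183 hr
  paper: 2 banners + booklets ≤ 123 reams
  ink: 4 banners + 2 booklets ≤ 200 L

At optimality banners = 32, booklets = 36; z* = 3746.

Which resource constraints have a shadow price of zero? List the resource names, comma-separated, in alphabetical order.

paper, press time

collating: 276/276 (binding)
press time: 168/183 (slack 15)
paper: 100/123 (slack 23)
ink: 200/200 (binding)
By complementary slackness, a constraint with positive slack has shadow price 0 → paper, press time.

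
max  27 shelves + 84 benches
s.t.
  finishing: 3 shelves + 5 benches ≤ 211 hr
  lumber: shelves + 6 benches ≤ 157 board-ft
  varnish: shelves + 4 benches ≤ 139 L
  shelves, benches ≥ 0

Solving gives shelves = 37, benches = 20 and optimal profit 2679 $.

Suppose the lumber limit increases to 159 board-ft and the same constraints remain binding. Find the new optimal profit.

At the optimum: finishing uses 211 of 211 (binding); lumber uses 157 of 157 (binding); varnish uses 117 of 139 (slack = 22).
Since varnish is not tight, its dual is 0.
The binding rows give the dual system: 3·y_finishing + 1·y_lumber = 27 and 5·y_finishing + 6·y_lumber = 84.
Solving: y_finishing = 6, y_lumber = 9.
Δz = y_lumber·Δb = 9 × (2) = 18, so new z* = 2679 + 18 = 2697.

2697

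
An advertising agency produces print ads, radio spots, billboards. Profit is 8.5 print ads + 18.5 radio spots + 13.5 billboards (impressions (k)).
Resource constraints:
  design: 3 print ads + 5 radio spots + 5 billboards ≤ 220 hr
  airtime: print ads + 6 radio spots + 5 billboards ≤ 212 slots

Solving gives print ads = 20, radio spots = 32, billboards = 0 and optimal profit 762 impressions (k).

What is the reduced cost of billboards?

-4

Both design and airtime are binding at x*.
Dual feasibility on the basic columns requires 3·y_design + 1·y_airtime = 8.5, 5·y_design + 6·y_airtime = 18.5.
Solving: y_design = 2.5, y_airtime = 1.
Reduced cost of billboards: c₃ − yᵀa₃ = 13.5 − (2.5·5 + 1·5) = 13.5 − 17.5 = -4.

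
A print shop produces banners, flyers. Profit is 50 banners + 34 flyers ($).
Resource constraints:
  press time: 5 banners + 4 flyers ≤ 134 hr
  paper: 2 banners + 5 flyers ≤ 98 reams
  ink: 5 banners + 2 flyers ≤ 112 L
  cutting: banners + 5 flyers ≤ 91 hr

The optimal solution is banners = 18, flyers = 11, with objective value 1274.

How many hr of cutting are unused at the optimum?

18

cutting used = 1·18 + 5·11 = 73; slack = 91 − 73 = 18.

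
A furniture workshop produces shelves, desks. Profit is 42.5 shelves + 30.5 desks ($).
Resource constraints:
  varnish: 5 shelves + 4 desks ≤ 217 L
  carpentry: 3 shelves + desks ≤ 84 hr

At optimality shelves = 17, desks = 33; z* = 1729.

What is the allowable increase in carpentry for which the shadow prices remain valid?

Binding constraints: varnish, carpentry. The basis is B = [[5,4],[3,1]] with det -7.
Per unit increase in carpentry, x* moves by d = (0.5714, -0.7143).
The basis stays optimal until desks reaches 0; allowable increase = 46.2 hr.

46.2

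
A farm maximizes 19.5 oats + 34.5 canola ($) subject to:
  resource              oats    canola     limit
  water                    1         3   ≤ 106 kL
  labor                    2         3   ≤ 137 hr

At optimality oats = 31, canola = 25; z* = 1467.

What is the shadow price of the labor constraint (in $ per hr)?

8

Check each constraint at x*: water 106/106 (tight); labor 137/137 (tight).
From A_Bᵀ y = c: 1·y_water + 2·y_labor = 19.5; 3·y_water + 3·y_labor = 34.5.
→ y_water = 3.5 and y_labor = 8.
Shadow price of labor = 8.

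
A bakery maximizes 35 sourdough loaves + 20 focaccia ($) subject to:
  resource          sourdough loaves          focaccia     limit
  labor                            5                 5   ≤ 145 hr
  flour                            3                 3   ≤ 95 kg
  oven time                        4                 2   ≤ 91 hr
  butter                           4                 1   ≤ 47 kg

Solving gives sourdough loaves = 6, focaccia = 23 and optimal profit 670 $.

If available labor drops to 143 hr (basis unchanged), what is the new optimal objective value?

664

Check each constraint at x*: labor 145/145 (tight); flour 87/95 (slack 8); oven time 70/91 (slack 21); butter 47/47 (tight).
Since flour, oven time are not tight, their duals are 0.
From A_Bᵀ y = c: 5·y_labor + 4·y_butter = 35; 5·y_labor + 1·y_butter = 20.
→ y_labor = 3 and y_butter = 5.
Δz = y_labor·Δb = 3 × (-2) = -6, so new z* = 670 − 6 = 664.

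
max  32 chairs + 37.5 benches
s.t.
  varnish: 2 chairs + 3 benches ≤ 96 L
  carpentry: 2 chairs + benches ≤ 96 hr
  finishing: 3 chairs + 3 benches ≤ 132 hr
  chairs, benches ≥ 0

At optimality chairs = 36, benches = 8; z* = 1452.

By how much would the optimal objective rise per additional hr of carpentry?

Binding: varnish and finishing. Non-binding: carpentry (16 unused).
Slack constraints have shadow price 0 (complementary slackness).
Dual feasibility on the basic columns requires 2·y_varnish + 3·y_finishing = 32, 3·y_varnish + 3·y_finishing = 37.5.
Solving: y_varnish = 5.5, y_finishing = 7.
Shadow price of carpentry = 0.

0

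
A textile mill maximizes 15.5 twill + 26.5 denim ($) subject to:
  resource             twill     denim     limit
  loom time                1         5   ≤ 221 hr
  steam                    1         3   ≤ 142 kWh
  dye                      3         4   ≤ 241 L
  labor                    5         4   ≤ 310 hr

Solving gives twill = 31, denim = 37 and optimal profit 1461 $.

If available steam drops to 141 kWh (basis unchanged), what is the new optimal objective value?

Binding: steam and dye. Non-binding: loom time (5 unused), labor (7 unused).
Slack constraints have shadow price 0 (complementary slackness).
From A_Bᵀ y = c: 1·y_steam + 3·y_dye = 15.5; 3·y_steam + 4·y_dye = 26.5.
This yields shadow prices y_steam = 3.5, y_dye = 4.
Δz = y_steam·Δb = 3.5 × (-1) = -3.5, so new z* = 1461 − 3.5 = 1457.5.

1457.5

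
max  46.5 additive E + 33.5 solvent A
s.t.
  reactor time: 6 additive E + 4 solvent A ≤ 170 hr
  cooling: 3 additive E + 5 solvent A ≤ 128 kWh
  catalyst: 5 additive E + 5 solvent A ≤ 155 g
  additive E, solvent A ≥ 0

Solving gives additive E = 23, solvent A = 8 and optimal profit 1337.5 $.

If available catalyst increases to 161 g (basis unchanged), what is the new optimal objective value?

Check each constraint at x*: reactor time 170/170 (tight); cooling 109/128 (slack 19); catalyst 155/155 (tight).
Slack constraints have shadow price 0 (complementary slackness).
The binding rows give the dual system: 6·y_reactor time + 5·y_catalyst = 46.5 and 4·y_reactor time + 5·y_catalyst = 33.5.
This yields shadow prices y_reactor time = 6.5, y_catalyst = 1.5.
Δz = y_catalyst·Δb = 1.5 × (6) = 9, so new z* = 1337.5 + 9 = 1346.5.

1346.5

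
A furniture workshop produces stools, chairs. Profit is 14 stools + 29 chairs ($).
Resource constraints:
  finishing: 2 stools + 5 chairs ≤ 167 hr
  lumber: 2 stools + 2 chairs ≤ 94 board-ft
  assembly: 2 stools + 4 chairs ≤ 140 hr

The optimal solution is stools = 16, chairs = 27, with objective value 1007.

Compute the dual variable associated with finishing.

At the optimum: finishing uses 167 of 167 (binding); lumber uses 86 of 94 (slack = 8); assembly uses 140 of 140 (binding).
By complementary slackness, y = 0 for the non-binding constraint.
Dual feasibility on the basic columns requires 2·y_finishing + 2·y_assembly = 14, 5·y_finishing + 4·y_assembly = 29.
Solving: y_finishing = 1, y_assembly = 6.
Shadow price of finishing = 1.

1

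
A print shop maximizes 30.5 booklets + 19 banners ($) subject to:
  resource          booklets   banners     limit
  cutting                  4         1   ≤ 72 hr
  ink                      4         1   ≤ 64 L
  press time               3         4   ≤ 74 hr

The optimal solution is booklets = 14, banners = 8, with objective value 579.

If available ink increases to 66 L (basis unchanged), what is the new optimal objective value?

589

Check each constraint at x*: cutting 64/72 (slack 8); ink 64/64 (tight); press time 74/74 (tight).
By complementary slackness, y = 0 for the non-binding constraint.
Dual feasibility on the basic columns requires 4·y_ink + 3·y_press time = 30.5, 1·y_ink + 4·y_press time = 19.
→ y_ink = 5 and y_press time = 3.5.
Δz = y_ink·Δb = 5 × (2) = 10, so new z* = 579 + 10 = 589.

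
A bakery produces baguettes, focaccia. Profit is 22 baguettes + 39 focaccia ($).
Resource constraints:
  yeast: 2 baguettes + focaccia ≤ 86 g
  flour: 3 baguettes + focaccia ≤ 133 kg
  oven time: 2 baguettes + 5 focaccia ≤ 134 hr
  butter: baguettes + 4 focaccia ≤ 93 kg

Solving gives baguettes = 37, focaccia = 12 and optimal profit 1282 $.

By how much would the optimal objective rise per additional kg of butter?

At the optimum: yeast uses 86 of 86 (binding); flour uses 123 of 133 (slack = 10); oven time uses 134 of 134 (binding); butter uses 85 of 93 (slack = 8).
By complementary slackness, y = 0 for the non-binding constraints.
Dual feasibility on the basic columns requires 2·y_yeast + 2·y_oven time = 22, 1·y_yeast + 5·y_oven time = 39.
This yields shadow prices y_yeast = 4, y_oven time = 7.
Shadow price of butter = 0.

0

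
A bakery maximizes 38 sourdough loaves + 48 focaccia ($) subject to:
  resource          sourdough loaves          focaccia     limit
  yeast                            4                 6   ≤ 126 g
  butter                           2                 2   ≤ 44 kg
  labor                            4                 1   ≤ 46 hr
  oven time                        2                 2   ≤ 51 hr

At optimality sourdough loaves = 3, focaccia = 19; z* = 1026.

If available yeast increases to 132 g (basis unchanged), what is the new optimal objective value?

1056

At the optimum: yeast uses 126 of 126 (binding); butter uses 44 of 44 (binding); labor uses 31 of 46 (slack = 15); oven time uses 44 of 51 (slack = 7).
Since labor, oven time are not tight, their duals are 0.
The binding rows give the dual system: 4·y_yeast + 2·y_butter = 38 and 6·y_yeast + 2·y_butter = 48.
Solving: y_yeast = 5, y_butter = 9.
Δz = y_yeast·Δb = 5 × (6) = 30, so new z* = 1026 + 30 = 1056.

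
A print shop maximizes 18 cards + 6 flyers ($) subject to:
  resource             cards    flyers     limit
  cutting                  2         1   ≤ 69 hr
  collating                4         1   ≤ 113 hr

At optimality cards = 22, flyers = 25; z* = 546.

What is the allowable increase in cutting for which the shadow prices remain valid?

Binding constraints: cutting, collating. The basis is B = [[2,1],[4,1]] with det -2.
Per unit increase in cutting, x* moves by d = (-0.5, 2).
The basis stays optimal until cards reaches 0; allowable increase = 44 hr.

44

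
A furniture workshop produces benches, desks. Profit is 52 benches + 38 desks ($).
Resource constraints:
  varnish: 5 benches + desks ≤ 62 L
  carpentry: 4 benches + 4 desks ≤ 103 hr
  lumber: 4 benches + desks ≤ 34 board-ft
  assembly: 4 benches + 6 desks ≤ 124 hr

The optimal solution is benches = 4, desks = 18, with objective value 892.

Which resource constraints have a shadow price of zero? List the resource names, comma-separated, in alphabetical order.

varnish: 38/62 (slack 24)
carpentry: 88/103 (slack 15)
lumber: 34/34 (binding)
assembly: 124/124 (binding)
By complementary slackness, a constraint with positive slack has shadow price 0 → carpentry, varnish.

carpentry, varnish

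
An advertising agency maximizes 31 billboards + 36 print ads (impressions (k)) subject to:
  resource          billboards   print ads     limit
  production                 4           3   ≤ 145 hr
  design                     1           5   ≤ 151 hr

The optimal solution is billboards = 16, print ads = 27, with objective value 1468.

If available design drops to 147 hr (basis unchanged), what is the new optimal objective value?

Check each constraint at x*: production 145/145 (tight); design 151/151 (tight).
Dual feasibility on the basic columns requires 4·y_production + 1·y_design = 31, 3·y_production + 5·y_design = 36.
Solving: y_production = 7, y_design = 3.
Δz = y_design·Δb = 3 × (-4) = -12, so new z* = 1468 − 12 = 1456.

1456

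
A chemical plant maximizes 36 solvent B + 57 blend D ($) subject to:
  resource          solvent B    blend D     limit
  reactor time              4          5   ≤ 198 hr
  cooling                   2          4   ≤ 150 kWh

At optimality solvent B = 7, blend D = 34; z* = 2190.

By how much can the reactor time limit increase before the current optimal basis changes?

102

Binding constraints: reactor time, cooling. The basis is B = [[4,5],[2,4]] with det 6.
Per unit increase in reactor time, x* moves by d = (0.6667, -0.3333).
The basis stays optimal until blend D reaches 0; allowable increase = 102 hr.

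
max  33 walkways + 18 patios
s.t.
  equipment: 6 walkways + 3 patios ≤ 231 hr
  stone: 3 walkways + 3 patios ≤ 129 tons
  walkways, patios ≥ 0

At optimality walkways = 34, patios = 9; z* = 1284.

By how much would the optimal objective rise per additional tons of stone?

Both equipment and stone are binding at x*.
The binding rows give the dual system: 6·y_equipment + 3·y_stone = 33 and 3·y_equipment + 3·y_stone = 18.
This yields shadow prices y_equipment = 5, y_stone = 1.
Shadow price of stone = 1.

1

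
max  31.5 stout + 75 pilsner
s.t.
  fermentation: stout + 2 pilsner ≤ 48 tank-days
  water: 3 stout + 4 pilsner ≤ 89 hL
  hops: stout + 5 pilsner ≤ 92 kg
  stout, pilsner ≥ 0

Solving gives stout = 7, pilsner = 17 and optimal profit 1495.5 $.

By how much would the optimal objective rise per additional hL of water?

7.5

At the optimum: fermentation uses 41 of 48 (slack = 7); water uses 89 of 89 (binding); hops uses 92 of 92 (binding).
Slack constraints have shadow price 0 (complementary slackness).
The binding rows give the dual system: 3·y_water + 1·y_hops = 31.5 and 4·y_water + 5·y_hops = 75.
→ y_water = 7.5 and y_hops = 9.
Shadow price of water = 7.5.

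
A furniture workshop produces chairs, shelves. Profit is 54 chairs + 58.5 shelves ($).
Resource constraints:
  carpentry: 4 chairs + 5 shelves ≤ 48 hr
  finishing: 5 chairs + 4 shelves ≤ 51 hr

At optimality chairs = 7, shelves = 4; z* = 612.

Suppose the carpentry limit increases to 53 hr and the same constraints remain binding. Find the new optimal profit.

Check each constraint at x*: carpentry 48/48 (tight); finishing 51/51 (tight).
The binding rows give the dual system: 4·y_carpentry + 5·y_finishing = 54 and 5·y_carpentry + 4·y_finishing = 58.5.
This yields shadow prices y_carpentry = 8.5, y_finishing = 4.
Δz = y_carpentry·Δb = 8.5 × (5) = 42.5, so new z* = 612 + 42.5 = 654.5.

654.5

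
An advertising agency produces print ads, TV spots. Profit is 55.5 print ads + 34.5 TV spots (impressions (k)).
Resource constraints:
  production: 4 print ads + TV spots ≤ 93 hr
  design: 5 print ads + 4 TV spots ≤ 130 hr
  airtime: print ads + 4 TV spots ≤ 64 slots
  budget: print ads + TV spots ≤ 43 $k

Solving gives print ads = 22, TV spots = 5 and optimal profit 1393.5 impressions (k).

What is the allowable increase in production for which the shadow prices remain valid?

11

Binding constraints: production, design. The basis is B = [[4,1],[5,4]] with det 11.
Per unit increase in production, x* moves by d = (0.3636, -0.4545).
The basis stays optimal until TV spots reaches 0; allowable increase = 11 hr.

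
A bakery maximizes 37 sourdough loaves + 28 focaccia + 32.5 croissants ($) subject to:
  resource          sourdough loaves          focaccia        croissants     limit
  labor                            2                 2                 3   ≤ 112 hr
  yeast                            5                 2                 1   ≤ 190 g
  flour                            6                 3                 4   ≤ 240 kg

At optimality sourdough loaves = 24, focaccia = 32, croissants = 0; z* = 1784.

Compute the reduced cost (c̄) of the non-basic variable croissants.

-8

Check each constraint at x*: labor 112/112 (tight); yeast 184/190 (slack 6); flour 240/240 (tight).
By complementary slackness, y = 0 for the non-binding constraint.
The binding rows give the dual system: 2·y_labor + 6·y_flour = 37 and 2·y_labor + 3·y_flour = 28.
→ y_labor = 9.5 and y_flour = 3.
Reduced cost of croissants: c₃ − yᵀa₃ = 32.5 − (9.5·3 + 3·4) = 32.5 − 40.5 = -8.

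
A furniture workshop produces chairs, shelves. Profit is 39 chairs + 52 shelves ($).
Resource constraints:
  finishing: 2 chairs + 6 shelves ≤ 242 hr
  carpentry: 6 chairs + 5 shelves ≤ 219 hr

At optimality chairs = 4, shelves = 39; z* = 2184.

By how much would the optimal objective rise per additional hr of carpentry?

5

Both finishing and carpentry are binding at x*.
Dual feasibility on the basic columns requires 2·y_finishing + 6·y_carpentry = 39, 6·y_finishing + 5·y_carpentry = 52.
This yields shadow prices y_finishing = 4.5, y_carpentry = 5.
Shadow price of carpentry = 5.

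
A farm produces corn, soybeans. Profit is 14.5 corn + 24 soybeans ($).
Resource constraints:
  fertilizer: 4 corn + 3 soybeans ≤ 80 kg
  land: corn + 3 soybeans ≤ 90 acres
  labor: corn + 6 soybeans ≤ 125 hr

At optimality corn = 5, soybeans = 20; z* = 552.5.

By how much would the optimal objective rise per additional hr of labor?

Binding: fertilizer and labor. Non-binding: land (25 unused).
By complementary slackness, y = 0 for the non-binding constraint.
The binding rows give the dual system: 4·y_fertilizer + 1·y_labor = 14.5 and 3·y_fertilizer + 6·y_labor = 24.
This yields shadow prices y_fertilizer = 3, y_labor = 2.5.
Shadow price of labor = 2.5.

2.5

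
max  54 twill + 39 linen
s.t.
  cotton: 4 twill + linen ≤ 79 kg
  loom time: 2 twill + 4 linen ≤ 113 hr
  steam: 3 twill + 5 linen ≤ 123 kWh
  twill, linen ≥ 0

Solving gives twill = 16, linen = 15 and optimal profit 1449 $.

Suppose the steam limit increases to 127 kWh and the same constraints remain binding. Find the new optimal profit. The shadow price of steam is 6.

Δb = 4, so new z* = 1449 + (6)·(4) = 1449 + 24 = 1473.

1473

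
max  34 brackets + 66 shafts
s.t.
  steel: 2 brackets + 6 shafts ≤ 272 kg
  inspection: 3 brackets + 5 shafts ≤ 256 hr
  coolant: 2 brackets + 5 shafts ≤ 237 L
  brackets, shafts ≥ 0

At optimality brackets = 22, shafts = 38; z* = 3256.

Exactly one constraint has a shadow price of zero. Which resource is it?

steel: 272/272 (binding)
inspection: 256/256 (binding)
coolant: 234/237 (slack 3)
By complementary slackness, a constraint with positive slack has shadow price 0 → coolant.

coolant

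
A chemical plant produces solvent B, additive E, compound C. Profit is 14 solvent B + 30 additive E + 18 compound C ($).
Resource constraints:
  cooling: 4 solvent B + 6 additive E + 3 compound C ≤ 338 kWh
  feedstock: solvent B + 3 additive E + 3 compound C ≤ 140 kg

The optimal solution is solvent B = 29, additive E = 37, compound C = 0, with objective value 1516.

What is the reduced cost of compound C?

-6

Check each constraint at x*: cooling 338/338 (tight); feedstock 140/140 (tight).
Dual feasibility on the basic columns requires 4·y_cooling + 1·y_feedstock = 14, 6·y_cooling + 3·y_feedstock = 30.
Solving: y_cooling = 2, y_feedstock = 6.
Reduced cost of compound C: c₃ − yᵀa₃ = 18 − (2·3 + 6·3) = 18 − 24 = -6.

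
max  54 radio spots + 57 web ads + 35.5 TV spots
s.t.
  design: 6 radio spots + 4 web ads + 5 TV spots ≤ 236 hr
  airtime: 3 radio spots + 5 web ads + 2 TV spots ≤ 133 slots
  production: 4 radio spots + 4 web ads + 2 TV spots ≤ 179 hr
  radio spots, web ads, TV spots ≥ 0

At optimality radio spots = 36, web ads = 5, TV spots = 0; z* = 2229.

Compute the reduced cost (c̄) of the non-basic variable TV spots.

Check each constraint at x*: design 236/236 (tight); airtime 133/133 (tight); production 164/179 (slack 15).
Since production is not tight, its dual is 0.
From A_Bᵀ y = c: 6·y_design + 3·y_airtime = 54; 4·y_design + 5·y_airtime = 57.
Solving: y_design = 5.5, y_airtime = 7.
Reduced cost of TV spots: c₃ − yᵀa₃ = 35.5 − (5.5·5 + 7·2) = 35.5 − 41.5 = -6.

-6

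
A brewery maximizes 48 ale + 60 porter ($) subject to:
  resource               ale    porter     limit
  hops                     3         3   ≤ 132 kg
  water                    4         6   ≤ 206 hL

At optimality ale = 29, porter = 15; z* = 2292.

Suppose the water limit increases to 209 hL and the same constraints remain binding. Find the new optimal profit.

At the optimum: hops uses 132 of 132 (binding); water uses 206 of 206 (binding).
Dual feasibility on the basic columns requires 3·y_hops + 4·y_water = 48, 3·y_hops + 6·y_water = 60.
This yields shadow prices y_hops = 8, y_water = 6.
Δz = y_water·Δb = 6 × (3) = 18, so new z* = 2292 + 18 = 2310.

2310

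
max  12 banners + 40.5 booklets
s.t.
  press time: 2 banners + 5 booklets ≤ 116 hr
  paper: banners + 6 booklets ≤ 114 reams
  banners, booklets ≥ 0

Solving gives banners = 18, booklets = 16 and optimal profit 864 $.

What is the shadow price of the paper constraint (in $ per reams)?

3

At the optimum: press time uses 116 of 116 (binding); paper uses 114 of 114 (binding).
The binding rows give the dual system: 2·y_press time + 1·y_paper = 12 and 5·y_press time + 6·y_paper = 40.5.
→ y_press time = 4.5 and y_paper = 3.
Shadow price of paper = 3.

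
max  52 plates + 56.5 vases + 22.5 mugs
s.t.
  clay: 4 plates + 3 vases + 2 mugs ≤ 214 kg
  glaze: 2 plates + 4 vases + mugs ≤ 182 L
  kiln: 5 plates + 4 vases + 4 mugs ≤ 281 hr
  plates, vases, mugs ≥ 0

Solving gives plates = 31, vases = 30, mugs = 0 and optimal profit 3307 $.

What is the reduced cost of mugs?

-3.5

Check each constraint at x*: clay 214/214 (tight); glaze 182/182 (tight); kiln 275/281 (slack 6).
Slack constraints have shadow price 0 (complementary slackness).
The binding rows give the dual system: 4·y_clay + 2·y_glaze = 52 and 3·y_clay + 4·y_glaze = 56.5.
Solving: y_clay = 9.5, y_glaze = 7.
Reduced cost of mugs: c₃ − yᵀa₃ = 22.5 − (9.5·2 + 7·1) = 22.5 − 26 = -3.5.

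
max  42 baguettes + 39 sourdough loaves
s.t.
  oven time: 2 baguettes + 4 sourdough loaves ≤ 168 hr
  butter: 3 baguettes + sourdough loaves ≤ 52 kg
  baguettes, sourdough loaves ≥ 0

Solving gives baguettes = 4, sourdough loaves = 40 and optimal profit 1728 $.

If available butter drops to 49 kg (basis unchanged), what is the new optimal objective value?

1701

Both oven time and butter are binding at x*.
Dual feasibility on the basic columns requires 2·y_oven time + 3·y_butter = 42, 4·y_oven time + 1·y_butter = 39.
This yields shadow prices y_oven time = 7.5, y_butter = 9.
Δz = y_butter·Δb = 9 × (-3) = -27, so new z* = 1728 − 27 = 1701.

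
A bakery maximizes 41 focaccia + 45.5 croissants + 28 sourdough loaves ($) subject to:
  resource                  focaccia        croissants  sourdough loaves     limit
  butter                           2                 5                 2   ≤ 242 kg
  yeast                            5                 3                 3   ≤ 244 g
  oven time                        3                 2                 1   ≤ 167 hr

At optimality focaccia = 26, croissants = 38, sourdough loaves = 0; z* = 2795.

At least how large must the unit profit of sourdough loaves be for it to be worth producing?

Binding: butter and yeast. Non-binding: oven time (13 unused).
Slack constraints have shadow price 0 (complementary slackness).
From A_Bᵀ y = c: 2·y_butter + 5·y_yeast = 41; 5·y_butter + 3·y_yeast = 45.5.
This yields shadow prices y_butter = 5.5, y_yeast = 6.
sourdough loaves enters the basis when its profit ≥ yᵀa₃ = 5.5·2 + 6·3 = 29.

29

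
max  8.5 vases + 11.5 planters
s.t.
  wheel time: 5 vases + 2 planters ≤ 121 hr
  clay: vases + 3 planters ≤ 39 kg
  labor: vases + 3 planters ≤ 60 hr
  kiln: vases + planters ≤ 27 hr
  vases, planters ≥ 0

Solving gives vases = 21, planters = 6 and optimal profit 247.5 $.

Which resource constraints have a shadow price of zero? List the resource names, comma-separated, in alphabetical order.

labor, wheel time

wheel time: 117/121 (slack 4)
clay: 39/39 (binding)
labor: 39/60 (slack 21)
kiln: 27/27 (binding)
By complementary slackness, a constraint with positive slack has shadow price 0 → labor, wheel time.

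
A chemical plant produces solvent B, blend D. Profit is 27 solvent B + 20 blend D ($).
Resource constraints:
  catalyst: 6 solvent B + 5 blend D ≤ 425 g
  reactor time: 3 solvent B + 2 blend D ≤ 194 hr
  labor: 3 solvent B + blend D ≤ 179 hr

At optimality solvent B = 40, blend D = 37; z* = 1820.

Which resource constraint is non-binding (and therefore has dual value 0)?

labor

catalyst: 425/425 (binding)
reactor time: 194/194 (binding)
labor: 157/179 (slack 22)
By complementary slackness, a constraint with positive slack has shadow price 0 → labor.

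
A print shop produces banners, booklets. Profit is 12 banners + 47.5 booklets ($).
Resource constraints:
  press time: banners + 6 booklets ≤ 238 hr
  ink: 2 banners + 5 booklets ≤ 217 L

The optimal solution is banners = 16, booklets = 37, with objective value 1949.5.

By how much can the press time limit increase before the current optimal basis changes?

22.4

Binding constraints: press time, ink. The basis is B = [[1,6],[2,5]] with det -7.
Per unit increase in press time, x* moves by d = (-0.7143, 0.2857).
The basis stays optimal until banners reaches 0; allowable increase = 22.4 hr.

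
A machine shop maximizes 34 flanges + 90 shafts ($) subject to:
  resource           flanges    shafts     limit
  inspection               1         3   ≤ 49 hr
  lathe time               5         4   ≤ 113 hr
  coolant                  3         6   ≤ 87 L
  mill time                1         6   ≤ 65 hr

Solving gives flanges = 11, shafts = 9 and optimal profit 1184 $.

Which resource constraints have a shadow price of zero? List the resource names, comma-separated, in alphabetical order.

inspection: 38/49 (slack 11)
lathe time: 91/113 (slack 22)
coolant: 87/87 (binding)
mill time: 65/65 (binding)
By complementary slackness, a constraint with positive slack has shadow price 0 → inspection, lathe time.

inspection, lathe time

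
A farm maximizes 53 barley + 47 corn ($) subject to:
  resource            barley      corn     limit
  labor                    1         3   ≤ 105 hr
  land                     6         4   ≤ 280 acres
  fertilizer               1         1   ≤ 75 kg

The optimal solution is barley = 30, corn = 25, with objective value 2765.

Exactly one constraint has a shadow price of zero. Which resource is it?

labor: 105/105 (binding)
land: 280/280 (binding)
fertilizer: 55/75 (slack 20)
By complementary slackness, a constraint with positive slack has shadow price 0 → fertilizer.

fertilizer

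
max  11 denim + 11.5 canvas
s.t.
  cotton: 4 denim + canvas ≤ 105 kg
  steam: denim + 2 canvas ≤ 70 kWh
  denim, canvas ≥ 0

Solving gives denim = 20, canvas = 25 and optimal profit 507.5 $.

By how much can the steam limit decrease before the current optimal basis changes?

43.75

Binding constraints: cotton, steam. The basis is B = [[4,1],[1,2]] with det 7.
Per unit decrease in steam, x* moves by d = (0.1429, -0.5714).
The basis stays optimal until canvas reaches 0; allowable decrease = 43.75 kWh.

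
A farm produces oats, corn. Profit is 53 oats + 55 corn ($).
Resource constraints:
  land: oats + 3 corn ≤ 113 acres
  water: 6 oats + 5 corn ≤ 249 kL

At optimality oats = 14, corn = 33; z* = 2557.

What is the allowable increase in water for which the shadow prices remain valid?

Binding constraints: land, water. The basis is B = [[1,3],[6,5]] with det -13.
Per unit increase in water, x* moves by d = (0.2308, -0.0769).
The basis stays optimal until corn reaches 0; allowable increase = 429 kL.

429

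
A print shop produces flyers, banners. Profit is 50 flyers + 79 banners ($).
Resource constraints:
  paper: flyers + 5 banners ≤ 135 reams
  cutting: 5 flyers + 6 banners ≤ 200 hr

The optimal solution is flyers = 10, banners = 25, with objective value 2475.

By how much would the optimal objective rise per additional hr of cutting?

Check each constraint at x*: paper 135/135 (tight); cutting 200/200 (tight).
Dual feasibility on the basic columns requires 1·y_paper + 5·y_cutting = 50, 5·y_paper + 6·y_cutting = 79.
Solving: y_paper = 5, y_cutting = 9.
Shadow price of cutting = 9.

9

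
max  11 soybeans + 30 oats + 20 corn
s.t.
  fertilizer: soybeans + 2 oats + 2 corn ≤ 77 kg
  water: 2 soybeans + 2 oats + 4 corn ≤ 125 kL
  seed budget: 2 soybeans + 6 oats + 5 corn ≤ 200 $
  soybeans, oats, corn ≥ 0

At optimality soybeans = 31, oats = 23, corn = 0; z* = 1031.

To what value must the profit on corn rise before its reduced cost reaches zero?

Check each constraint at x*: fertilizer 77/77 (tight); water 108/125 (slack 17); seed budget 200/200 (tight).
Since water is not tight, its dual is 0.
The binding rows give the dual system: 1·y_fertilizer + 2·y_seed budget = 11 and 2·y_fertilizer + 6·y_seed budget = 30.
Solving: y_fertilizer = 3, y_seed budget = 4.
corn enters the basis when its profit ≥ yᵀa₃ = 3·2 + 4·5 = 26.

26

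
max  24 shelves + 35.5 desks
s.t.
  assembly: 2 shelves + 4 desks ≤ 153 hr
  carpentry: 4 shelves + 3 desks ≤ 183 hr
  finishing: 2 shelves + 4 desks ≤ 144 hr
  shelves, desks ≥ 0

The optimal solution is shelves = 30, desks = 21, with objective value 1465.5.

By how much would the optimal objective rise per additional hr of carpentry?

2.5

At the optimum: assembly uses 144 of 153 (slack = 9); carpentry uses 183 of 183 (binding); finishing uses 144 of 144 (binding).
Since assembly is not tight, its dual is 0.
From A_Bᵀ y = c: 4·y_carpentry + 2·y_finishing = 24; 3·y_carpentry + 4·y_finishing = 35.5.
This yields shadow prices y_carpentry = 2.5, y_finishing = 7.
Shadow price of carpentry = 2.5.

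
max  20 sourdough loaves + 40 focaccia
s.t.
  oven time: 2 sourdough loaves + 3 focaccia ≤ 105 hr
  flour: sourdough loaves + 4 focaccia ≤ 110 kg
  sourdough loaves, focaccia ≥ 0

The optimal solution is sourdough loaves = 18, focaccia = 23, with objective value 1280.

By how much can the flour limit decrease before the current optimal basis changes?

Binding constraints: oven time, flour. The basis is B = [[2,3],[1,4]] with det 5.
Per unit decrease in flour, x* moves by d = (0.6, -0.4).
The basis stays optimal until focaccia reaches 0; allowable decrease = 57.5 kg.

57.5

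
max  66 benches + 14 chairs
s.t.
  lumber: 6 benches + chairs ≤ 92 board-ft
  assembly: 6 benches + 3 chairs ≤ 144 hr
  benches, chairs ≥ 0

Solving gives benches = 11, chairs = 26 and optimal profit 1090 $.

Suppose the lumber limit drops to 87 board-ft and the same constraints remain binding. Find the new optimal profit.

1042.5

Check each constraint at x*: lumber 92/92 (tight); assembly 144/144 (tight).
The binding rows give the dual system: 6·y_lumber + 6·y_assembly = 66 and 1·y_lumber + 3·y_assembly = 14.
→ y_lumber = 9.5 and y_assembly = 1.5.
Δz = y_lumber·Δb = 9.5 × (-5) = -47.5, so new z* = 1090 − 47.5 = 1042.5.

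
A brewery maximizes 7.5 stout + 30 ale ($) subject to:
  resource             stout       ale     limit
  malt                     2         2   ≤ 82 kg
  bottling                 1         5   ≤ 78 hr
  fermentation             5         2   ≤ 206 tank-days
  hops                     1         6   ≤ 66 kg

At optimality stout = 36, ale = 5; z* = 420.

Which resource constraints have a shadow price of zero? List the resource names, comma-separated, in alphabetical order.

bottling, fermentation

malt: 82/82 (binding)
bottling: 61/78 (slack 17)
fermentation: 190/206 (slack 16)
hops: 66/66 (binding)
By complementary slackness, a constraint with positive slack has shadow price 0 → bottling, fermentation.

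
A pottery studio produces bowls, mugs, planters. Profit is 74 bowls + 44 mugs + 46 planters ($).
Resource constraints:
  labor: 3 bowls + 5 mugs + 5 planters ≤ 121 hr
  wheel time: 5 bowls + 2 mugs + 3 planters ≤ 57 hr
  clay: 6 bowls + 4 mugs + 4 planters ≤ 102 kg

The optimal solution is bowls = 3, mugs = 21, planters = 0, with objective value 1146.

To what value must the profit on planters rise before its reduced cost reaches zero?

48

Binding: wheel time and clay. Non-binding: labor (7 unused).
Since labor is not tight, its dual is 0.
The binding rows give the dual system: 5·y_wheel time + 6·y_clay = 74 and 2·y_wheel time + 4·y_clay = 44.
→ y_wheel time = 4 and y_clay = 9.
planters enters the basis when its profit ≥ yᵀa₃ = 4·3 + 9·4 = 48.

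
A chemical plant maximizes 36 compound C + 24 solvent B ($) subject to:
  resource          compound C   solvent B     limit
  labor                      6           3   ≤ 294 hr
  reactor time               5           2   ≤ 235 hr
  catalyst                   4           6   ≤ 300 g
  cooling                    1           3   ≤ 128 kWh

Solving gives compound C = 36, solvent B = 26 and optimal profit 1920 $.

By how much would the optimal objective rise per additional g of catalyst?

Check each constraint at x*: labor 294/294 (tight); reactor time 232/235 (slack 3); catalyst 300/300 (tight); cooling 114/128 (slack 14).
Since reactor time, cooling are not tight, their duals are 0.
Dual feasibility on the basic columns requires 6·y_labor + 4·y_catalyst = 36, 3·y_labor + 6·y_catalyst = 24.
→ y_labor = 5 and y_catalyst = 1.5.
Shadow price of catalyst = 1.5.

1.5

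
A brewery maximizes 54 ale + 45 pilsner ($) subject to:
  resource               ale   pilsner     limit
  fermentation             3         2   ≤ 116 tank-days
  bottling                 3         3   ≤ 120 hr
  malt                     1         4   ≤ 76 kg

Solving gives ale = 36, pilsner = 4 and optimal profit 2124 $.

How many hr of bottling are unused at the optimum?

0

bottling used = 3·36 + 3·4 = 120; slack = 120 − 120 = 0.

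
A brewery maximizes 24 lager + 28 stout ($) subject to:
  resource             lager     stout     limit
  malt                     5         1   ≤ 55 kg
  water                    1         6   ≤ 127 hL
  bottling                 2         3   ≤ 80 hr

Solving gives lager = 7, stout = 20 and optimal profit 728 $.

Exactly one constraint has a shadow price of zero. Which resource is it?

bottling

malt: 55/55 (binding)
water: 127/127 (binding)
bottling: 74/80 (slack 6)
By complementary slackness, a constraint with positive slack has shadow price 0 → bottling.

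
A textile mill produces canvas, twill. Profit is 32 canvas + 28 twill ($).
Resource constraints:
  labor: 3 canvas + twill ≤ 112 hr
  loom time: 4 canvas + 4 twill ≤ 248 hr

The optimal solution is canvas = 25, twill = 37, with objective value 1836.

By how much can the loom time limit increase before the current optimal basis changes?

200

Binding constraints: labor, loom time. The basis is B = [[3,1],[4,4]] with det 8.
Per unit increase in loom time, x* moves by d = (-0.125, 0.375).
The basis stays optimal until canvas reaches 0; allowable increase = 200 hr.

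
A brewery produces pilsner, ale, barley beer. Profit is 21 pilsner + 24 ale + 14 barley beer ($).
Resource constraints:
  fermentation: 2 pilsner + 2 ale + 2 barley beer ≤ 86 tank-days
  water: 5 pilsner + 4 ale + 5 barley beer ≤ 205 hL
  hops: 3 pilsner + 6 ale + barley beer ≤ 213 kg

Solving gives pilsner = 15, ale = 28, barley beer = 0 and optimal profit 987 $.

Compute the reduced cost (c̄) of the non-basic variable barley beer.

At the optimum: fermentation uses 86 of 86 (binding); water uses 187 of 205 (slack = 18); hops uses 213 of 213 (binding).
By complementary slackness, y = 0 for the non-binding constraint.
Dual feasibility on the basic columns requires 2·y_fermentation + 3·y_hops = 21, 2·y_fermentation + 6·y_hops = 24.
This yields shadow prices y_fermentation = 9, y_hops = 1.
Reduced cost of barley beer: c₃ − yᵀa₃ = 14 − (9·2 + 1·1) = 14 − 19 = -5.

-5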